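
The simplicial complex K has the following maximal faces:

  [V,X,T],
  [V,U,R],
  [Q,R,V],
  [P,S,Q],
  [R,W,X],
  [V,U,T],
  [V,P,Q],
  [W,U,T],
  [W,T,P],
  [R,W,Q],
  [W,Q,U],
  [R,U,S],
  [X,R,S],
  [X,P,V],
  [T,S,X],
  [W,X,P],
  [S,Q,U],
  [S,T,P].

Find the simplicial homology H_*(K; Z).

Fix the vertex order P < Q < R < S < T < U < V < W < X and write every simplex with vertices in increasing order. Then dim K = 2 and the simplices of K are:

  0-simplices (9): P, Q, R, S, T, U, V, W, X
  1-simplices (27): PQ, PS, PT, PV, PW, PX, QR, QS, QU, QV, QW, RS, RU, RV, RW, RX, ST, SU, SX, TU, TV, TW, TX, UV, UW, VX, WX
  2-simplices (18): PQS, PQV, PST, PTW, PVX, PWX, QRV, QRW, QSU, QUW, RSU, RSX, RUV, RWX, STX, TUV, TUW, TVX

Hence C_0 ≅ Z^9, C_1 ≅ Z^27, C_2 ≅ Z^18.

Boundary ∂_1: C_1 → C_0 is given by ∂[p,q] = [q] − [p].
The resulting 9×27 matrix has rank 8, and its Smith normal form has invariant factors (1,1,1,1,1,1,1,1).

∂_2: C_2 → C_1 acts by ∂[p,q,r] = [q,r] − [p,r] + [p,q]. For instance
  ∂TVX = VX − TX + TV,
  ∂PQV = QV − PV + PQ.
This gives a 27×18 integer matrix of rank 18; reducing to Smith normal form yields diagonal entries (1,1,1,1,1,1,1,1,1,1,1,1,1,1,1,1,1,2).

Now H_k = ker ∂_k / im ∂_{k+1}, so:

  H_0: rank C_0 − rank ∂_1 = 9 − 8 = 1, and the invariant factors of ∂_1 are all 1, so H_0 ≅ Z.
  H_1: rank ker ∂_1 − rank ∂_2 = (27 − 8) − 18 = 1, and ∂_2 has invariant factor 2 > 1, so H_1 ≅ Z ⊕ Z/2Z.
  H_2: rank ker ∂_2 − rank ∂_3 = (18 − 18) − 0 = 0, and there is no ∂_3, so H_2 ≅ 0.

As a check, the Euler characteristic is 9 − 27 + 18 = 0, which agrees with 1 − 1 + 0 = 0.
(K is a triangulation of the Klein bottle.)

H_0 ≅ Z,  H_1 ≅ Z ⊕ Z/2Z,  H_2 = 0.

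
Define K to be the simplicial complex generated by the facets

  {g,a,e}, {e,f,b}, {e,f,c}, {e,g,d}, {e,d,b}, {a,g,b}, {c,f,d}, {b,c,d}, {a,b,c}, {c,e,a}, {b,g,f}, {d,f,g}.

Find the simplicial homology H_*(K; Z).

Fix the vertex order a < b < c < d < e < f < g and write every simplex with vertices in increasing order. Then dim K = 2 and the simplices of K are:

  0-simplices (7): a, b, c, d, e, f, g
  1-simplices (18): ab, ac, ae, ag, bc, bd, be, bf, bg, cd, ce, cf, de, df, dg, ef, eg, fg
  2-simplices (12): abc, abg, ace, aeg, bcd, bde, bef, bfg, cdf, cef, deg, dfg

so the chain groups are C_0 ≅ Z^7, C_1 ≅ Z^18, C_2 ≅ Z^12.

∂_1: C_1 → C_0 maps an edge to its endpoints' difference, ∂[p,q] = q − p. For instance
  ∂ae = e − a.
The 7×18 boundary matrix has rank 6 and Smith normal form diag(1,1,1,1,1,1).

Boundary ∂_2: C_2 → C_1 maps a triangle to the signed sum of its edges. For instance
  ∂dfg = fg − dg + df,
  ∂bcd = cd − bd + bc.
This gives a 18×12 integer matrix of rank 12; reducing to Smith normal form yields diagonal entries (1,1,1,1,1,1,1,1,1,1,1,2).

From H_k ≅ ker(∂_k) / im(∂_{k+1}) we obtain:

  H_0: rank C_0 − rank ∂_1 = 7 − 6 = 1, and the invariant factors of ∂_1 are all 1, so H_0 = Z.
  H_1: rank ker ∂_1 − rank ∂_2 = (18 − 6) − 12 = 0, and ∂_2 has invariant factor 2 > 1, so H_1 = Z/2Z.
  H_2: rank ker ∂_2 − rank ∂_3 = (12 − 12) − 0 = 0, and there is no ∂_3, so H_2 = 0.

As a check, the Euler characteristic is 7 − 18 + 12 = 1, which agrees with 1 − 0 + 0 = 1.

H_0 ≅ Z,  H_1 ≅ Z/2Z,  H_2 = 0.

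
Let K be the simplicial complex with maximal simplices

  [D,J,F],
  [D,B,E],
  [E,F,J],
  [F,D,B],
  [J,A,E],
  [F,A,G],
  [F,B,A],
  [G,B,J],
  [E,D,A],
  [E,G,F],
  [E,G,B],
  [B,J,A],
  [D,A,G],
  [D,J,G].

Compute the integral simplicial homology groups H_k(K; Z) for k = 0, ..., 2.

K has 7 vertices, 21 edges, 14 triangles.
rank ∂_0 = 0, rank ∂_1 = 6 ⇒ b_0 = 7 − 0 − 6 = 1; all invariant factors of ∂_1 are 1 so no torsion. So H_0 = Z.
rank ∂_1 = 6, rank ∂_2 = 13 ⇒ b_1 = 21 − 6 − 13 = 2; all invariant factors of ∂_2 are 1 so no torsion. So H_1 = Z^2.
rank ∂_2 = 13, rank ∂_3 = 0 ⇒ b_2 = 14 − 13 − 0 = 1. So H_2 = Z.

H_0 = Z,  H_1 = Z^2,  H_2 = Z.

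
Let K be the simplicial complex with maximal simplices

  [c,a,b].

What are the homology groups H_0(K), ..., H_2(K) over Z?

Fix the vertex order a < b < c and write every simplex with vertices in increasing order. Then dim K = 2 and the simplices of K are:

  0-simplices (3): a, b, c
  1-simplices (3): ab, ac, bc
  2-simplices (1): abc

so the chain groups are C_0 ≅ Z^3, C_1 ≅ Z^3, C_2 ≅ Z^1.

∂_1: C_1 → C_0 sends each edge [p,q] (with p < q) to q − p. For instance
  ∂ac = c − a.
The 3×3 boundary matrix has rank 2 and Smith normal form diag(1,1).

Boundary ∂_2: C_2 → C_1 sends each 2-simplex [p,q,r] to [q,r] − [p,r] + [p,q]. For instance
  ∂abc = bc − ac + ab.
The resulting 3×1 matrix has rank 1, and its Smith normal form has invariant factors (1).

From H_k ≅ ker(∂_k) / im(∂_{k+1}) we obtain:

  H_0: rank C_0 − rank ∂_1 = 3 − 2 = 1, and the invariant factors of ∂_1 are all 1, so H_0 = Z.
  H_1: rank ker ∂_1 − rank ∂_2 = (3 − 2) − 1 = 0, and the invariant factors of ∂_2 are all 1, so H_1 = 0.
  H_2: rank ker ∂_2 − rank ∂_3 = (1 − 1) − 0 = 0, and there is no ∂_3, so H_2 = 0.

As a check, the Euler characteristic is 3 − 3 + 1 = 1, which agrees with 1 − 0 + 0 = 1.

H_0 ≅ Z,  H_1 = 0,  H_2 = 0.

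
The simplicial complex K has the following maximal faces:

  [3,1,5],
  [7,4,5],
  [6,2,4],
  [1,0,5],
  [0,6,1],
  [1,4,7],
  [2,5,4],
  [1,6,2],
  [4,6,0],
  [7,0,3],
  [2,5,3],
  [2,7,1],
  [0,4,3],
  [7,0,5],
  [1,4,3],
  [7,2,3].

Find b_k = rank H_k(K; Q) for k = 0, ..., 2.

b_0 = 1, b_1 = 2, b_2 = 1.

K has 8 vertices, 24 edges, 16 triangles.
rank ∂_0 = 0, rank ∂_1 = 7 ⇒ b_0 = 8 − 0 − 7 = 1; all invariant factors of ∂_1 are 1 so no torsion. So H_0 = Z.
rank ∂_1 = 7, rank ∂_2 = 15 ⇒ b_1 = 24 − 7 − 15 = 2; all invariant factors of ∂_2 are 1 so no torsion. So H_1 = Z^2.
rank ∂_2 = 15, rank ∂_3 = 0 ⇒ b_2 = 16 − 15 − 0 = 1. So H_2 = Z.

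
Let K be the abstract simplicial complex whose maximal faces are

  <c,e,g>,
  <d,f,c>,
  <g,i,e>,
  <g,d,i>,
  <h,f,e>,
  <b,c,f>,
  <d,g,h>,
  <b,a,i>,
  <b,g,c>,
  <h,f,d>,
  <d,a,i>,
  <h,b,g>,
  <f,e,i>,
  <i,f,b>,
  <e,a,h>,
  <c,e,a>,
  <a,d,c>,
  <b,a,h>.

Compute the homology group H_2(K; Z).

H_2 = Z.

Fix the vertex order a < b < c < d < e < f < g < h < i and write every simplex with vertices in increasing order. Then dim K = 2 and the simplices of K are:

  0-simplices (9): a, b, c, d, e, f, g, h, i
  1-simplices (27): ab, ac, ad, ae, ah, ai, bc, bf, bg, bh, bi, cd, ce, cf, cg, df, dg, dh, di, ef, eg, eh, ei, fh, fi, gh, gi
  2-simplices (18): abh, abi, acd, ace, adi, aeh, bcf, bcg, bfi, bgh, cdf, ceg, dfh, dgh, dgi, efh, efi, egi

Hence C_0 ≅ Z^9, C_1 ≅ Z^27, C_2 ≅ Z^18.

The boundary map ∂_1: C_1 → C_0 sends each edge [p,q] (with p < q) to q − p.
As a 9×27 matrix over Z this has rank 8, with invariant factors (1,1,1,1,1,1,1,1).

The boundary map ∂_2: C_2 → C_1 maps a triangle to the signed sum of its edges. For instance
  ∂dgi = gi − di + dg,
  ∂dfh = fh − dh + df.
This gives a 27×18 integer matrix of rank 17; reducing to Smith normal form yields diagonal entries (1,1,1,1,1,1,1,1,1,1,1,1,1,1,1,1,1).

Reading off H_k = ker ∂_k / im ∂_{k+1}:

  H_2: rank ker ∂_2 − rank ∂_3 = (18 − 17) − 0 = 1, and there is no ∂_3, so H_2 ≅ Z.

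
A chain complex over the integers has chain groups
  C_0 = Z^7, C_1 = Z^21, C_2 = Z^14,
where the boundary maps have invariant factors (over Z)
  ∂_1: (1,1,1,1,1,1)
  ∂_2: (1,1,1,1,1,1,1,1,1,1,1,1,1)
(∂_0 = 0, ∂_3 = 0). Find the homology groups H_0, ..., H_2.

H_0: b_0 = 7 − 0 − 6 = 1; torsion from ∂_1 factors > 1: none. So H_0 = Z.
H_1: b_1 = 21 − 6 − 13 = 2; torsion from ∂_2 factors > 1: none. So H_1 = Z^2.
H_2: b_2 = 14 − 13 − 0 = 1; torsion from ∂_3 factors > 1: none. So H_2 = Z.

H_0 = Z,  H_1 = Z^2,  H_2 = Z.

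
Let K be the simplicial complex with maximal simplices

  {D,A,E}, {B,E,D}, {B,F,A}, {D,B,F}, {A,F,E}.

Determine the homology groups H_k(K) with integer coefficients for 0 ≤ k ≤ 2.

H_0 = Z,  H_1 = Z,  H_2 = 0.

We work with the vertex ordering A < B < D < E < F. The simplices of K, each written with vertices in increasing order, are:

  0-simplices (5): A, B, D, E, F
  1-simplices (10): AB, AD, AE, AF, BD, BE, BF, DE, DF, EF
  2-simplices (5): ABF, ADE, AEF, BDE, BDF

Hence C_0 ≅ Z^5, C_1 ≅ Z^10, C_2 ≅ Z^5.

∂_1: C_1 → C_0 sends each edge [p,q] (with p < q) to q − p. For instance
  ∂DE = E − D.
The resulting 5×10 matrix has rank 4, and its Smith normal form has invariant factors (1,1,1,1).

The boundary map ∂_2: C_2 → C_1 sends each 2-simplex [p,q,r] to [q,r] − [p,r] + [p,q]. For instance
  ∂BDE = DE − BE + BD,
  ∂ADE = DE − AE + AD.
The resulting 10×5 matrix has rank 5, and its Smith normal form has invariant factors (1,1,1,1,1).

Computing H_k = (kernel of ∂_k) / (image of ∂_{k+1}):

  H_0: rank C_0 − rank ∂_1 = 5 − 4 = 1, and the invariant factors of ∂_1 are all 1, so H_0 ≅ Z.
  H_1: rank ker ∂_1 − rank ∂_2 = (10 − 4) − 5 = 1, and the invariant factors of ∂_2 are all 1, so H_1 ≅ Z.
  H_2: rank ker ∂_2 − rank ∂_3 = (5 − 5) − 0 = 0, and there is no ∂_3, so H_2 ≅ 0.

As a check, the Euler characteristic is 5 − 10 + 5 = 0, which agrees with 1 − 1 + 0 = 0.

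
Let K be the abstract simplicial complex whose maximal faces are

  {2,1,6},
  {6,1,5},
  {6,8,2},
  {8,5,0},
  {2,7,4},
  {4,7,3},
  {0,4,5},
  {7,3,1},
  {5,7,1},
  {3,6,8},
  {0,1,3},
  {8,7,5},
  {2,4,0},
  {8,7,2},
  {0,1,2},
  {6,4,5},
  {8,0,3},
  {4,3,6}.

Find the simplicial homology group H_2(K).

H_2 = Z.

Fix the vertex order 0 < 1 < 2 < 3 < 4 < 5 < 6 < 7 < 8 and write every simplex with vertices in increasing order. Then dim K = 2 and the simplices of K are:

  0-simplices (9): [0], [1], [2], [3], [4], [5], [6], [7], [8]
  1-simplices (27): (27 of them)
  2-simplices (18): [0,1,2], [0,1,3], [0,2,4], [0,3,8], [0,4,5], [0,5,8], [1,2,6], [1,3,7], [1,5,6], [1,5,7], [2,4,7], [2,6,8], [2,7,8], [3,4,6], [3,4,7], [3,6,8], [4,5,6], [5,7,8]

giving chain groups C_0 ≅ Z^9, C_1 ≅ Z^27, C_2 ≅ Z^18.

The boundary map ∂_1: C_1 → C_0 maps an edge to its endpoints' difference, ∂[p,q] = q − p. For instance
  ∂[6,8] = [8] − [6].
The resulting 9×27 matrix has rank 8, and its Smith normal form has invariant factors (1,1,1,1,1,1,1,1).

The boundary map ∂_2: C_2 → C_1 maps a triangle to the signed sum of its edges. For instance
  ∂[2,7,8] = [7,8] − [2,8] + [2,7],
  ∂[2,6,8] = [6,8] − [2,8] + [2,6].
The resulting 27×18 matrix has rank 17, and its Smith normal form has invariant factors (1,1,1,1,1,1,1,1,1,1,1,1,1,1,1,1,1).

Computing H_k = (kernel of ∂_k) / (image of ∂_{k+1}):

  H_2: rank ker ∂_2 − rank ∂_3 = (18 − 17) − 0 = 1, and there is no ∂_3, so H_2 = Z.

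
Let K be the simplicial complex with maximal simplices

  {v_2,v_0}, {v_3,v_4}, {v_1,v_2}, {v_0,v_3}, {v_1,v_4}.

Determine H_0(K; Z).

Fix the vertex order v_0 < v_1 < v_2 < v_3 < v_4 and write every simplex with vertices in increasing order. Then dim K = 1 and the simplices of K are:

  0-simplices (5): [v_0], [v_1], [v_2], [v_3], [v_4]
  1-simplices (5): [v_0,v_2], [v_0,v_3], [v_1,v_2], [v_1,v_4], [v_3,v_4]

giving chain groups C_0 ≅ Z^5, C_1 ≅ Z^5.

Boundary ∂_1: C_1 → C_0 sends each edge [p,q] (with p < q) to q − p.
This gives a 5×5 integer matrix of rank 4; reducing to Smith normal form yields diagonal entries (1,1,1,1).

Reading off H_k = ker ∂_k / im ∂_{k+1}:

  H_0: rank C_0 − rank ∂_1 = 5 − 4 = 1, and the invariant factors of ∂_1 are all 1, so H_0 ≅ Z.

H_0 = Z.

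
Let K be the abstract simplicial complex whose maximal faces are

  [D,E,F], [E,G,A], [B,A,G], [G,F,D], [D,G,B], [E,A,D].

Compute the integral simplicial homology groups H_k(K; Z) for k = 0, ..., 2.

H_0 ≅ Z,  H_1 ≅ Z,  H_2 = 0.

Take the total order A < B < D < E < F < G on the vertex set. Then K (dimension 2) consists of the simplices:

  0-simplices (6): A, B, D, E, F, G
  1-simplices (12): AB, AD, AE, AG, BD, BG, DE, DF, DG, EF, EG, FG
  2-simplices (6): ABG, ADE, AEG, BDG, DEF, DFG

giving chain groups C_0 ≅ Z^6, C_1 ≅ Z^12, C_2 ≅ Z^6.

Boundary ∂_1: C_1 → C_0 is given by ∂[p,q] = [q] − [p]. For instance
  ∂BG = G − B.
This gives a 6×12 integer matrix of rank 5; reducing to Smith normal form yields diagonal entries (1,1,1,1,1).

Boundary ∂_2: C_2 → C_1 sends each 2-simplex [p,q,r] to [q,r] − [p,r] + [p,q]. For instance
  ∂DFG = FG − DG + DF,
  ∂AEG = EG − AG + AE.
As a 12×6 matrix over Z this has rank 6, with invariant factors (1,1,1,1,1,1).

Now H_k = ker ∂_k / im ∂_{k+1}, so:

  H_0: rank C_0 − rank ∂_1 = 6 − 5 = 1, and the invariant factors of ∂_1 are all 1, so H_0 = Z.
  H_1: rank ker ∂_1 − rank ∂_2 = (12 − 5) − 6 = 1, and the invariant factors of ∂_2 are all 1, so H_1 = Z.
  H_2: rank ker ∂_2 − rank ∂_3 = (6 − 6) − 0 = 0, and there is no ∂_3, so H_2 = 0.

(K is a triangulation of the cylinder S^1 x I.)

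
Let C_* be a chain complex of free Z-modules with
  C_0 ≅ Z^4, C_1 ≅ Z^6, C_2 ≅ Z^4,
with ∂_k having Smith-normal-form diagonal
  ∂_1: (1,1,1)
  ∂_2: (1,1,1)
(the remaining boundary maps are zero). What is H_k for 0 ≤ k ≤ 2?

H_0 = Z,  H_1 = 0,  H_2 = Z.

H_0: b_0 = 4 − 0 − 3 = 1; torsion from ∂_1 factors > 1: none. So H_0 = Z.
H_1: b_1 = 6 − 3 − 3 = 0; torsion from ∂_2 factors > 1: none. So H_1 = 0.
H_2: b_2 = 4 − 3 − 0 = 1; torsion from ∂_3 factors > 1: none. So H_2 = Z.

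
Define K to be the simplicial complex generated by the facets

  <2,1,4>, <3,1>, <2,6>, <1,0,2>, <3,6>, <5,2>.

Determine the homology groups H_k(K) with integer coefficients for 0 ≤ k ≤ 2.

Take the total order 0 < 1 < 2 < 3 < 4 < 5 < 6 on the vertex set. Then K (dimension 2) consists of the simplices:

  0-simplices (7): [0], [1], [2], [3], [4], [5], [6]
  1-simplices (9): [0,1], [0,2], [1,2], [1,3], [1,4], [2,4], [2,5], [2,6], [3,6]
  2-simplices (2): [0,1,2], [1,2,4]

so the chain groups are C_0 ≅ Z^7, C_1 ≅ Z^9, C_2 ≅ Z^2.

Boundary ∂_1: C_1 → C_0 maps an edge to its endpoints' difference, ∂[p,q] = q − p.
The resulting 7×9 matrix has rank 6, and its Smith normal form has invariant factors (1,1,1,1,1,1).

The boundary map ∂_2: C_2 → C_1 acts by ∂[p,q,r] = [q,r] − [p,r] + [p,q]. For instance
  ∂[1,2,4] = [2,4] − [1,4] + [1,2],
  ∂[0,1,2] = [1,2] − [0,2] + [0,1].
The 9×2 boundary matrix has rank 2 and Smith normal form diag(1,1).

Reading off H_k = ker ∂_k / im ∂_{k+1}:

  H_0: rank C_0 − rank ∂_1 = 7 − 6 = 1, and the invariant factors of ∂_1 are all 1, so H_0 ≅ Z.
  H_1: rank ker ∂_1 − rank ∂_2 = (9 − 6) − 2 = 1, and the invariant factors of ∂_2 are all 1, so H_1 ≅ Z.
  H_2: rank ker ∂_2 − rank ∂_3 = (2 − 2) − 0 = 0, and there is no ∂_3, so H_2 ≅ 0.

H_0 = Z,  H_1 = Z,  H_2 = 0.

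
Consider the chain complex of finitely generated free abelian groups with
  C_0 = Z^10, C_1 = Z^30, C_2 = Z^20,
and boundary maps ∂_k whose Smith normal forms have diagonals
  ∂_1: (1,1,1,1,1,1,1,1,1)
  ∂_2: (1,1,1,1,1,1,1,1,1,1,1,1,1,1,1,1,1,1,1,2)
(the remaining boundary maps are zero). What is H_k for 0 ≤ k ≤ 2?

H_0: b_0 = 10 − 0 − 9 = 1; torsion from ∂_1 factors > 1: none. So H_0 = Z.
H_1: b_1 = 30 − 9 − 20 = 1; torsion from ∂_2 factors > 1: [2]. So H_1 = Z ⊕ Z/2Z.
H_2: b_2 = 20 − 20 − 0 = 0; torsion from ∂_3 factors > 1: none. So H_2 = 0.

H_0 = Z,  H_1 = Z ⊕ Z/2Z,  H_2 = 0.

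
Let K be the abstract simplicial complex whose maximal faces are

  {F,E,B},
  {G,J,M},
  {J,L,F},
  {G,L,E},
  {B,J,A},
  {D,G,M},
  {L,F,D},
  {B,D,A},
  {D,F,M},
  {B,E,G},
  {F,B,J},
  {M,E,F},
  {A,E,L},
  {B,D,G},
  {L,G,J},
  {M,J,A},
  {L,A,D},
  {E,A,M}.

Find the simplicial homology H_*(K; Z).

H_0 = Z,  H_1 = Z^2,  H_2 = Z.

Take the total order A < B < D < E < F < G < J < L < M on the vertex set. Then K (dimension 2) consists of the simplices:

  0-simplices (9): A, B, D, E, F, G, J, L, M
  1-simplices (27): AB, AD, AE, AJ, AL, AM, BD, BE, BF, BG, BJ, DF, DG, DL, DM, EF, EG, EL, EM, FJ, FL, FM, GJ, GL, GM, JL, JM
  2-simplices (18): ABD, ABJ, ADL, AEL, AEM, AJM, BDG, BEF, BEG, BFJ, DFL, DFM, DGM, EFM, EGL, FJL, GJL, GJM

giving chain groups C_0 ≅ Z^9, C_1 ≅ Z^27, C_2 ≅ Z^18.

∂_1: C_1 → C_0 sends each edge [p,q] (with p < q) to q − p.
The 9×27 boundary matrix has rank 8 and Smith normal form diag(1,1,1,1,1,1,1,1).

The boundary map ∂_2: C_2 → C_1 sends each 2-simplex [p,q,r] to [q,r] − [p,r] + [p,q]. For instance
  ∂ABJ = BJ − AJ + AB,
  ∂ABD = BD − AD + AB.
The resulting 27×18 matrix has rank 17, and its Smith normal form has invariant factors (1,1,1,1,1,1,1,1,1,1,1,1,1,1,1,1,1).

Now H_k = ker ∂_k / im ∂_{k+1}, so:

  H_0: rank C_0 − rank ∂_1 = 9 − 8 = 1, and the invariant factors of ∂_1 are all 1, so H_0 ≅ Z.
  H_1: rank ker ∂_1 − rank ∂_2 = (27 − 8) − 17 = 2, and the invariant factors of ∂_2 are all 1, so H_1 ≅ Z^2.
  H_2: rank ker ∂_2 − rank ∂_3 = (18 − 17) − 0 = 1, and there is no ∂_3, so H_2 ≅ Z.

As a check, the Euler characteristic is 9 − 27 + 18 = 0, which agrees with 1 − 2 + 1 = 0.
(K is a triangulation of the torus T^2.)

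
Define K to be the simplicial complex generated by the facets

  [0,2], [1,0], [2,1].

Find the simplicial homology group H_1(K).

H_1 = Z.

Take the total order 0 < 1 < 2 on the vertex set. Then K (dimension 1) consists of the simplices:

  0-simplices (3): [0], [1], [2]
  1-simplices (3): [0,1], [0,2], [1,2]

Hence C_0 ≅ Z^3, C_1 ≅ Z^3.

The boundary map ∂_1: C_1 → C_0 is given by ∂[p,q] = [q] − [p].
As a 3×3 matrix over Z this has rank 2, with invariant factors (1,1).

Computing H_k = (kernel of ∂_k) / (image of ∂_{k+1}):

  H_1: rank ker ∂_1 − rank ∂_2 = (3 − 2) − 0 = 1, and there is no ∂_2, so H_1 = Z.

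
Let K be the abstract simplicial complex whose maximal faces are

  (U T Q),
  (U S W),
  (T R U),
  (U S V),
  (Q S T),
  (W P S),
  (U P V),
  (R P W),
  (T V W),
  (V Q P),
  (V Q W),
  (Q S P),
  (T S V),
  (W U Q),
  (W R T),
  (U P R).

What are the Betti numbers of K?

Take the total order P < Q < R < S < T < U < V < W on the vertex set. Then K (dimension 2) consists of the simplices:

  0-simplices (8): P, Q, R, S, T, U, V, W
  1-simplices (24): PQ, PR, PS, PU, PV, PW, QS, QT, QU, QV, QW, RT, RU, RW, ST, SU, SV, SW, TU, TV, TW, UV, UW, VW
  2-simplices (16): PQS, PQV, PRU, PRW, PSW, PUV, QST, QTU, QUW, QVW, RTU, RTW, STV, SUV, SUW, TVW

giving chain groups C_0 ≅ Z^8, C_1 ≅ Z^24, C_2 ≅ Z^16.

∂_1: C_1 → C_0 sends each edge [p,q] (with p < q) to q − p.
This gives a 8×24 integer matrix of rank 7; reducing to Smith normal form yields diagonal entries (1,1,1,1,1,1,1).

The boundary map ∂_2: C_2 → C_1 acts by ∂[p,q,r] = [q,r] − [p,r] + [p,q]. For instance
  ∂STV = TV − SV + ST,
  ∂QTU = TU − QU + QT.
This gives a 24×16 integer matrix of rank 15; reducing to Smith normal form yields diagonal entries (1,1,1,1,1,1,1,1,1,1,1,1,1,1,1).

From H_k ≅ ker(∂_k) / im(∂_{k+1}) we obtain:

  H_0: rank C_0 − rank ∂_1 = 8 − 7 = 1, and the invariant factors of ∂_1 are all 1, so H_0 ≅ Z.
  H_1: rank ker ∂_1 − rank ∂_2 = (24 − 7) − 15 = 2, and the invariant factors of ∂_2 are all 1, so H_1 ≅ Z^2.
  H_2: rank ker ∂_2 − rank ∂_3 = (16 − 15) − 0 = 1, and there is no ∂_3, so H_2 ≅ Z.

Hence the Betti numbers are b_0 = 1, b_1 = 2, b_2 = 1.

b_0 = 1, b_1 = 2, b_2 = 1.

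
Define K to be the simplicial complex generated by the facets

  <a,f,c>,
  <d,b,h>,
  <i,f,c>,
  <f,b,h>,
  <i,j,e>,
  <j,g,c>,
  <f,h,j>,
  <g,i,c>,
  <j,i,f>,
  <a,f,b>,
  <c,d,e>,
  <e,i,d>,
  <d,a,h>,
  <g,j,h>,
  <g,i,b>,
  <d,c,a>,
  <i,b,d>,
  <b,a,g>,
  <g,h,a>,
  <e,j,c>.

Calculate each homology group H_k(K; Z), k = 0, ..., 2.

Order the vertices as a < b < c < d < e < f < g < h < i < j. Listing each simplex with vertices in this order, K has dimension 2 with simplices:

  0-simplices (10): a, b, c, d, e, f, g, h, i, j
  1-simplices (30): ab, ac, ad, af, ag, ah, bd, bf, bg, bh, bi, cd, ce, cf, cg, ci, cj, de, dh, di, ei, ej, fh, fi, fj, gh, gi, gj, hj, ij
  2-simplices (20): abf, abg, acd, acf, adh, agh, bdh, bdi, bfh, bgi, cde, cej, cfi, cgi, cgj, dei, eij, fhj, fij, ghj

giving chain groups C_0 ≅ Z^10, C_1 ≅ Z^30, C_2 ≅ Z^20.

Boundary ∂_1: C_1 → C_0 is given by ∂[p,q] = [q] − [p]. For instance
  ∂bi = i − b.
The 10×30 boundary matrix has rank 9 and Smith normal form diag(1,1,1,1,1,1,1,1,1).

∂_2: C_2 → C_1 acts by ∂[p,q,r] = [q,r] − [p,r] + [p,q]. For instance
  ∂adh = dh − ah + ad,
  ∂ghj = hj − gj + gh.
The resulting 30×20 matrix has rank 20, and its Smith normal form has invariant factors (1,1,1,1,1,1,1,1,1,1,1,1,1,1,1,1,1,1,1,2).

Now H_k = ker ∂_k / im ∂_{k+1}, so:

  H_0: rank C_0 − rank ∂_1 = 10 − 9 = 1, and the invariant factors of ∂_1 are all 1, so H_0 ≅ Z.
  H_1: rank ker ∂_1 − rank ∂_2 = (30 − 9) − 20 = 1, and ∂_2 has invariant factor 2 > 1, so H_1 ≅ Z ⊕ Z/2.
  H_2: rank ker ∂_2 − rank ∂_3 = (20 − 20) − 0 = 0, and there is no ∂_3, so H_2 ≅ 0.

(K is a triangulation of the Klein bottle.)

H_0 = Z,  H_1 = Z ⊕ Z/2,  H_2 = 0.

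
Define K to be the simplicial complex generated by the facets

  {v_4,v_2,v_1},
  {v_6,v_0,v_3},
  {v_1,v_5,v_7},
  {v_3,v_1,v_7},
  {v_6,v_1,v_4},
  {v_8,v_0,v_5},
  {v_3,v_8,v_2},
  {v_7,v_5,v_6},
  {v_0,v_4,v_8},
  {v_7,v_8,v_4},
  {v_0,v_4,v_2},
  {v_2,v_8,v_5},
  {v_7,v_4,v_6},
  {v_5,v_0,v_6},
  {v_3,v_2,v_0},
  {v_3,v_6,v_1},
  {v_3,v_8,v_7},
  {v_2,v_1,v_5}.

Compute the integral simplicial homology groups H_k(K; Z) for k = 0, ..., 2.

H_0 ≅ Z,  H_1 ≅ Z ⊕ Z_2,  H_2 = 0.

Take the total order v_0 < v_1 < v_2 < v_3 < v_4 < v_5 < v_6 < v_7 < v_8 on the vertex set. Then K (dimension 2) consists of the simplices:

  0-simplices (9): [v_0], [v_1], [v_2], [v_3], [v_4], [v_5], [v_6], [v_7], [v_8]
  1-simplices (27): (27 of them)
  2-simplices (18): (18 of them)

giving chain groups C_0 ≅ Z^9, C_1 ≅ Z^27, C_2 ≅ Z^18.

∂_1: C_1 → C_0 is given by ∂[p,q] = [q] − [p]. For instance
  ∂[v_2,v_8] = [v_8] − [v_2].
As a 9×27 matrix over Z this has rank 8, with invariant factors (1,1,1,1,1,1,1,1).

∂_2: C_2 → C_1 acts by ∂[p,q,r] = [q,r] − [p,r] + [p,q]. For instance
  ∂[v_4,v_7,v_8] = [v_7,v_8] − [v_4,v_8] + [v_4,v_7],
  ∂[v_5,v_6,v_7] = [v_6,v_7] − [v_5,v_7] + [v_5,v_6].
The resulting 27×18 matrix has rank 18, and its Smith normal form has invariant factors (1,1,1,1,1,1,1,1,1,1,1,1,1,1,1,1,1,2).

Computing H_k = (kernel of ∂_k) / (image of ∂_{k+1}):

  H_0: rank C_0 − rank ∂_1 = 9 − 8 = 1, and the invariant factors of ∂_1 are all 1, so H_0 ≅ Z.
  H_1: rank ker ∂_1 − rank ∂_2 = (27 − 8) − 18 = 1, and ∂_2 has invariant factor 2 > 1, so H_1 ≅ Z ⊕ Z_2.
  H_2: rank ker ∂_2 − rank ∂_3 = (18 − 18) − 0 = 0, and there is no ∂_3, so H_2 ≅ 0.

As a check, the Euler characteristic is 9 − 27 + 18 = 0, which agrees with 1 − 1 + 0 = 0.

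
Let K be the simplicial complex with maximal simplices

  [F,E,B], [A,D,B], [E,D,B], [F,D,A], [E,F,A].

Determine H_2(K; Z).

H_2 ≅ 0.

Take the total order A < B < D < E < F on the vertex set. Then K (dimension 2) consists of the simplices:

  0-simplices (5): A, B, D, E, F
  1-simplices (10): AB, AD, AE, AF, BD, BE, BF, DE, DF, EF
  2-simplices (5): ABD, ADF, AEF, BDE, BEF

so the chain groups are C_0 ≅ Z^5, C_1 ≅ Z^10, C_2 ≅ Z^5.

∂_1: C_1 → C_0 sends each edge [p,q] (with p < q) to q − p. For instance
  ∂DE = E − D.
The resulting 5×10 matrix has rank 4, and its Smith normal form has invariant factors (1,1,1,1).

The boundary map ∂_2: C_2 → C_1 sends each 2-simplex [p,q,r] to [q,r] − [p,r] + [p,q]. For instance
  ∂BEF = EF − BF + BE,
  ∂ADF = DF − AF + AD.
The 10×5 boundary matrix has rank 5 and Smith normal form diag(1,1,1,1,1).

From H_k ≅ ker(∂_k) / im(∂_{k+1}) we obtain:

  H_2: rank ker ∂_2 − rank ∂_3 = (5 − 5) − 0 = 0, and there is no ∂_3, so H_2 = 0.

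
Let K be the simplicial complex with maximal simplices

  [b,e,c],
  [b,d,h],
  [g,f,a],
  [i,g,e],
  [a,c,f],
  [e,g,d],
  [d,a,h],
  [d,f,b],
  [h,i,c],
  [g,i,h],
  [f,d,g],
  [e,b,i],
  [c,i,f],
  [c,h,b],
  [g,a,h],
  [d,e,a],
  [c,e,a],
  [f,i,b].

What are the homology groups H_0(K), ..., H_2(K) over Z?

H_0 ≅ Z,  H_1 ≅ Z ⊕ Z/2Z,  H_2 = 0.

Take the total order a < b < c < d < e < f < g < h < i on the vertex set. Then K (dimension 2) consists of the simplices:

  0-simplices (9): a, b, c, d, e, f, g, h, i
  1-simplices (27): ac, ad, ae, af, ag, ah, bc, bd, be, bf, bh, bi, ce, cf, ch, ci, de, df, dg, dh, eg, ei, fg, fi, gh, gi, hi
  2-simplices (18): ace, acf, ade, adh, afg, agh, bce, bch, bdf, bdh, bei, bfi, cfi, chi, deg, dfg, egi, ghi

giving chain groups C_0 ≅ Z^9, C_1 ≅ Z^27, C_2 ≅ Z^18.

The boundary map ∂_1: C_1 → C_0 sends each edge [p,q] (with p < q) to q − p. For instance
  ∂be = e − b.
The 9×27 boundary matrix has rank 8 and Smith normal form diag(1,1,1,1,1,1,1,1).

∂_2: C_2 → C_1 maps a triangle to the signed sum of its edges. For instance
  ∂chi = hi − ci + ch,
  ∂bei = ei − bi + be.
This gives a 27×18 integer matrix of rank 18; reducing to Smith normal form yields diagonal entries (1,1,1,1,1,1,1,1,1,1,1,1,1,1,1,1,1,2).

Computing H_k = (kernel of ∂_k) / (image of ∂_{k+1}):

  H_0: rank C_0 − rank ∂_1 = 9 − 8 = 1, and the invariant factors of ∂_1 are all 1, so H_0 = Z.
  H_1: rank ker ∂_1 − rank ∂_2 = (27 − 8) − 18 = 1, and ∂_2 has invariant factor 2 > 1, so H_1 = Z ⊕ Z/2Z.
  H_2: rank ker ∂_2 − rank ∂_3 = (18 − 18) − 0 = 0, and there is no ∂_3, so H_2 = 0.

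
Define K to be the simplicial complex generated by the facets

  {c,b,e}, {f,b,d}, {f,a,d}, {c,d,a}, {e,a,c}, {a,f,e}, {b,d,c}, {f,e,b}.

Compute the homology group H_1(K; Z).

H_1 ≅ 0.

K has 6 vertices, 12 edges, 8 triangles.
rank ∂_1 = 5, rank ∂_2 = 7 ⇒ b_1 = 12 − 5 − 7 = 0; all invariant factors of ∂_2 are 1 so no torsion. So H_1 ≅ 0.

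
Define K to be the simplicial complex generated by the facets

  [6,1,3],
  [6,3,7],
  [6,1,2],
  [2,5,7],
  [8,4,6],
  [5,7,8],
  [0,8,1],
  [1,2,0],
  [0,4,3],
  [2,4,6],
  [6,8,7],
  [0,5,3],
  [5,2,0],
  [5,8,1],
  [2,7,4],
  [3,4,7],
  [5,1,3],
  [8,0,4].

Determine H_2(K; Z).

H_2 ≅ 0.

Fix the vertex order 0 < 1 < 2 < 3 < 4 < 5 < 6 < 7 < 8 and write every simplex with vertices in increasing order. Then dim K = 2 and the simplices of K are:

  0-simplices (9): [0], [1], [2], [3], [4], [5], [6], [7], [8]
  1-simplices (27): (27 of them)
  2-simplices (18): [0,1,2], [0,1,8], [0,2,5], [0,3,4], [0,3,5], [0,4,8], [1,2,6], [1,3,5], [1,3,6], [1,5,8], [2,4,6], [2,4,7], [2,5,7], [3,4,7], [3,6,7], [4,6,8], [5,7,8], [6,7,8]

giving chain groups C_0 ≅ Z^9, C_1 ≅ Z^27, C_2 ≅ Z^18.

The boundary map ∂_1: C_1 → C_0 sends each edge [p,q] (with p < q) to q − p. For instance
  ∂[5,8] = [8] − [5].
This gives a 9×27 integer matrix of rank 8; reducing to Smith normal form yields diagonal entries (1,1,1,1,1,1,1,1).

Boundary ∂_2: C_2 → C_1 maps a triangle to the signed sum of its edges. For instance
  ∂[1,5,8] = [5,8] − [1,8] + [1,5],
  ∂[0,1,8] = [1,8] − [0,8] + [0,1].
This gives a 27×18 integer matrix of rank 18; reducing to Smith normal form yields diagonal entries (1,1,1,1,1,1,1,1,1,1,1,1,1,1,1,1,1,2).

Now H_k = ker ∂_k / im ∂_{k+1}, so:

  H_2: rank ker ∂_2 − rank ∂_3 = (18 − 18) − 0 = 0, and there is no ∂_3, so H_2 = 0.

(K is a triangulation of the Klein bottle.)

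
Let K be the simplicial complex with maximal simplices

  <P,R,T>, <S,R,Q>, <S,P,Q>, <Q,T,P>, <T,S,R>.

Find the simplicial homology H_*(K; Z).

Fix the vertex order P < Q < R < S < T and write every simplex with vertices in increasing order. Then dim K = 2 and the simplices of K are:

  0-simplices (5): P, Q, R, S, T
  1-simplices (10): PQ, PR, PS, PT, QR, QS, QT, RS, RT, ST
  2-simplices (5): PQS, PQT, PRT, QRS, RST

giving chain groups C_0 ≅ Z^5, C_1 ≅ Z^10, C_2 ≅ Z^5.

∂_1: C_1 → C_0 maps an edge to its endpoints' difference, ∂[p,q] = q − p. For instance
  ∂RT = T − R.
The 5×10 boundary matrix has rank 4 and Smith normal form diag(1,1,1,1).

∂_2: C_2 → C_1 maps a triangle to the signed sum of its edges. For instance
  ∂QRS = RS − QS + QR,
  ∂PQT = QT − PT + PQ.
The resulting 10×5 matrix has rank 5, and its Smith normal form has invariant factors (1,1,1,1,1).

Now H_k = ker ∂_k / im ∂_{k+1}, so:

  H_0: rank C_0 − rank ∂_1 = 5 − 4 = 1, and the invariant factors of ∂_1 are all 1, so H_0 = Z.
  H_1: rank ker ∂_1 − rank ∂_2 = (10 − 4) − 5 = 1, and the invariant factors of ∂_2 are all 1, so H_1 = Z.
  H_2: rank ker ∂_2 − rank ∂_3 = (5 − 5) − 0 = 0, and there is no ∂_3, so H_2 = 0.

As a check, the Euler characteristic is 5 − 10 + 5 = 0, which agrees with 1 − 1 + 0 = 0.
(K is a triangulation of the Möbius band.)

H_0 = Z,  H_1 = Z,  H_2 = 0.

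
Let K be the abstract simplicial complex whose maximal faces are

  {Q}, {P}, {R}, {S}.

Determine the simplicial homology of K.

H_0 ≅ Z^4.

Take the total order P < Q < R < S on the vertex set. Then K (dimension 0) consists of the simplices:

  0-simplices (4): P, Q, R, S

so the chain groups are C_0 ≅ Z^4.

Now H_k = ker ∂_k / im ∂_{k+1}, so:

  H_0: rank C_0 − rank ∂_1 = 4 − 0 = 4, and there is no ∂_1, so H_0 ≅ Z^4.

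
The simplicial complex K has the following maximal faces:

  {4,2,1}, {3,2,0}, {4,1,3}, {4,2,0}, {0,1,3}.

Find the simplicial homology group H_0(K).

H_0 ≅ Z.

Take the total order 0 < 1 < 2 < 3 < 4 on the vertex set. Then K (dimension 2) consists of the simplices:

  0-simplices (5): [0], [1], [2], [3], [4]
  1-simplices (10): [0,1], [0,2], [0,3], [0,4], [1,2], [1,3], [1,4], [2,3], [2,4], [3,4]
  2-simplices (5): [0,1,3], [0,2,3], [0,2,4], [1,2,4], [1,3,4]

Hence C_0 ≅ Z^5, C_1 ≅ Z^10, C_2 ≅ Z^5.

∂_1: C_1 → C_0 sends each edge [p,q] (with p < q) to q − p. For instance
  ∂[2,4] = [4] − [2].
As a 5×10 matrix over Z this has rank 4, with invariant factors (1,1,1,1).

Boundary ∂_2: C_2 → C_1 maps a triangle to the signed sum of its edges. For instance
  ∂[1,3,4] = [3,4] − [1,4] + [1,3],
  ∂[1,2,4] = [2,4] − [1,4] + [1,2].
As a 10×5 matrix over Z this has rank 5, with invariant factors (1,1,1,1,1).

Computing H_k = (kernel of ∂_k) / (image of ∂_{k+1}):

  H_0: rank C_0 − rank ∂_1 = 5 − 4 = 1, and the invariant factors of ∂_1 are all 1, so H_0 = Z.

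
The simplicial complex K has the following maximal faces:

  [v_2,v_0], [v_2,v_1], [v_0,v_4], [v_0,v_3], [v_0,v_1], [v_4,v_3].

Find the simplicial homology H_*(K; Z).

K has 5 vertices, 6 edges.
rank ∂_0 = 0, rank ∂_1 = 4 ⇒ b_0 = 5 − 0 − 4 = 1; all invariant factors of ∂_1 are 1 so no torsion. So H_0 ≅ Z.
rank ∂_1 = 4, rank ∂_2 = 0 ⇒ b_1 = 6 − 4 − 0 = 2. So H_1 ≅ Z^2.

H_0 = Z,  H_1 = Z^2.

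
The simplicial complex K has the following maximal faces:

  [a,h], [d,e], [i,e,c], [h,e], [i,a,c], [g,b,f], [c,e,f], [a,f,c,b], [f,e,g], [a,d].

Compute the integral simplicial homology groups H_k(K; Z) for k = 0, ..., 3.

Take the total order a < b < c < d < e < f < g < h < i on the vertex set. Then K (dimension 3) consists of the simplices:

  0-simplices (9): a, b, c, d, e, f, g, h, i
  1-simplices (18): ab, ac, ad, af, ah, ai, bc, bf, bg, ce, cf, ci, de, ef, eg, eh, ei, fg
  2-simplices (9): abc, abf, acf, aci, bcf, bfg, cef, cei, efg
  3-simplices (1): abcf

so the chain groups are C_0 ≅ Z^9, C_1 ≅ Z^18, C_2 ≅ Z^9, C_3 ≅ Z^1.

The boundary map ∂_1: C_1 → C_0 maps an edge to its endpoints' difference, ∂[p,q] = q − p.
This gives a 9×18 integer matrix of rank 8; reducing to Smith normal form yields diagonal entries (1,1,1,1,1,1,1,1).

Boundary ∂_2: C_2 → C_1 maps a triangle to the signed sum of its edges. For instance
  ∂abf = bf − af + ab,
  ∂acf = cf − af + ac.
As a 18×9 matrix over Z this has rank 8, with invariant factors (1,1,1,1,1,1,1,1).

∂_3: C_3 → C_2 sends each 3-simplex σ to the alternating sum Σ_i (−1)^i (σ with its i-th vertex removed). For instance
  ∂abcf = bcf − acf + abf − abc.
As a 9×1 matrix over Z this has rank 1, with invariant factors (1).

Reading off H_k = ker ∂_k / im ∂_{k+1}:

  H_0: rank C_0 − rank ∂_1 = 9 − 8 = 1, and the invariant factors of ∂_1 are all 1, so H_0 = Z.
  H_1: rank ker ∂_1 − rank ∂_2 = (18 − 8) − 8 = 2, and the invariant factors of ∂_2 are all 1, so H_1 = Z^2.
  H_2: rank ker ∂_2 − rank ∂_3 = (9 − 8) − 1 = 0, and the invariant factors of ∂_3 are all 1, so H_2 = 0.
  H_3: rank ker ∂_3 − rank ∂_4 = (1 − 1) − 0 = 0, and there is no ∂_4, so H_3 = 0.

As a check, the Euler characteristic is 9 − 18 + 9 − 1 = -1, which agrees with 1 − 2 + 0 − 0 = -1.

H_0 = Z,  H_1 = Z^2,  H_2 = 0,  H_3 = 0.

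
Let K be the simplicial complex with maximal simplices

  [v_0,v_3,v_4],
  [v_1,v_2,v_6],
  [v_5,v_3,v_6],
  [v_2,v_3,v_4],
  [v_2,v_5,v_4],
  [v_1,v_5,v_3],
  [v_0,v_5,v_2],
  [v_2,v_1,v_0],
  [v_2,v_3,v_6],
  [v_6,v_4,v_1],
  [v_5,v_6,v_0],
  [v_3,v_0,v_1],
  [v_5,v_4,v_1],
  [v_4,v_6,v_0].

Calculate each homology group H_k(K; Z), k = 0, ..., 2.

H_0 ≅ Z,  H_1 ≅ Z^2,  H_2 ≅ Z.

Take the total order v_0 < v_1 < v_2 < v_3 < v_4 < v_5 < v_6 on the vertex set. Then K (dimension 2) consists of the simplices:

  0-simplices (7): [v_0], [v_1], [v_2], [v_3], [v_4], [v_5], [v_6]
  1-simplices (21): (21 of them)
  2-simplices (14): (14 of them)

giving chain groups C_0 ≅ Z^7, C_1 ≅ Z^21, C_2 ≅ Z^14.

The boundary map ∂_1: C_1 → C_0 maps an edge to its endpoints' difference, ∂[p,q] = q − p. For instance
  ∂[v_4,v_5] = [v_5] − [v_4].
The resulting 7×21 matrix has rank 6, and its Smith normal form has invariant factors (1,1,1,1,1,1).

The boundary map ∂_2: C_2 → C_1 maps a triangle to the signed sum of its edges. For instance
  ∂[v_0,v_5,v_6] = [v_5,v_6] − [v_0,v_6] + [v_0,v_5],
  ∂[v_0,v_1,v_2] = [v_1,v_2] − [v_0,v_2] + [v_0,v_1].
The 21×14 boundary matrix has rank 13 and Smith normal form diag(1,1,1,1,1,1,1,1,1,1,1,1,1).

Reading off H_k = ker ∂_k / im ∂_{k+1}:

  H_0: rank C_0 − rank ∂_1 = 7 − 6 = 1, and the invariant factors of ∂_1 are all 1, so H_0 ≅ Z.
  H_1: rank ker ∂_1 − rank ∂_2 = (21 − 6) − 13 = 2, and the invariant factors of ∂_2 are all 1, so H_1 ≅ Z^2.
  H_2: rank ker ∂_2 − rank ∂_3 = (14 − 13) − 0 = 1, and there is no ∂_3, so H_2 ≅ Z.

As a check, the Euler characteristic is 7 − 21 + 14 = 0, which agrees with 1 − 2 + 1 = 0.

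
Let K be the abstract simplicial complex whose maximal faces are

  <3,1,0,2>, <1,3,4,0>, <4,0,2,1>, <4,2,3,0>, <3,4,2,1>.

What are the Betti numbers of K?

b_0 = 1, b_1 = 0, b_2 = 0, b_3 = 1.

We work with the vertex ordering 0 < 1 < 2 < 3 < 4. The simplices of K, each written with vertices in increasing order, are:

  0-simplices (5): [0], [1], [2], [3], [4]
  1-simplices (10): [0,1], [0,2], [0,3], [0,4], [1,2], [1,3], [1,4], [2,3], [2,4], [3,4]
  2-simplices (10): [0,1,2], [0,1,3], [0,1,4], [0,2,3], [0,2,4], [0,3,4], [1,2,3], [1,2,4], [1,3,4], [2,3,4]
  3-simplices (5): [0,1,2,3], [0,1,2,4], [0,1,3,4], [0,2,3,4], [1,2,3,4]

so the chain groups are C_0 ≅ Z^5, C_1 ≅ Z^10, C_2 ≅ Z^10, C_3 ≅ Z^5.

Boundary ∂_1: C_1 → C_0 is given by ∂[p,q] = [q] − [p]. For instance
  ∂[3,4] = [4] − [3].
The resulting 5×10 matrix has rank 4, and its Smith normal form has invariant factors (1,1,1,1).

∂_2: C_2 → C_1 maps a triangle to the signed sum of its edges. For instance
  ∂[0,2,4] = [2,4] − [0,4] + [0,2],
  ∂[1,3,4] = [3,4] − [1,4] + [1,3].
This gives a 10×10 integer matrix of rank 6; reducing to Smith normal form yields diagonal entries (1,1,1,1,1,1).

∂_3: C_3 → C_2 sends each 3-simplex σ to the alternating sum Σ_i (−1)^i (σ with its i-th vertex removed). For instance
  ∂[0,2,3,4] = [2,3,4] − [0,3,4] + [0,2,4] − [0,2,3],
  ∂[1,2,3,4] = [2,3,4] − [1,3,4] + [1,2,4] − [1,2,3].
The 10×5 boundary matrix has rank 4 and Smith normal form diag(1,1,1,1).

From H_k ≅ ker(∂_k) / im(∂_{k+1}) we obtain:

  H_0: rank C_0 − rank ∂_1 = 5 − 4 = 1, and the invariant factors of ∂_1 are all 1, so H_0 ≅ Z.
  H_1: rank ker ∂_1 − rank ∂_2 = (10 − 4) − 6 = 0, and the invariant factors of ∂_2 are all 1, so H_1 ≅ 0.
  H_2: rank ker ∂_2 − rank ∂_3 = (10 − 6) − 4 = 0, and the invariant factors of ∂_3 are all 1, so H_2 ≅ 0.
  H_3: rank ker ∂_3 − rank ∂_4 = (5 − 4) − 0 = 1, and there is no ∂_4, so H_3 ≅ Z.

Hence the Betti numbers are b_0 = 1, b_1 = 0, b_2 = 0, b_3 = 1.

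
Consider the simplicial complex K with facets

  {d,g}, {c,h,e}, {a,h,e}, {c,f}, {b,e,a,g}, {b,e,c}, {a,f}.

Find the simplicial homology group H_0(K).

H_0 = Z.

K has 8 vertices, 14 edges, 7 triangles, 1 3-simplex.
rank ∂_0 = 0, rank ∂_1 = 7 ⇒ b_0 = 8 − 0 − 7 = 1; all invariant factors of ∂_1 are 1 so no torsion. So H_0 = Z.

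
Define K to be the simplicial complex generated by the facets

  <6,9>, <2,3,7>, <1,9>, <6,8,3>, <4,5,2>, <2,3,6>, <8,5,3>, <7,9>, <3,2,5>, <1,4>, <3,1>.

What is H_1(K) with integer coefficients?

H_1 ≅ Z^3.

Take the total order 1 < 2 < 3 < 4 < 5 < 6 < 7 < 8 < 9 on the vertex set. Then K (dimension 2) consists of the simplices:

  0-simplices (9): [1], [2], [3], [4], [5], [6], [7], [8], [9]
  1-simplices (17): [1,3], [1,4], [1,9], [2,3], [2,4], [2,5], [2,6], [2,7], [3,5], [3,6], [3,7], [3,8], [4,5], [5,8], [6,8], [6,9], [7,9]
  2-simplices (6): [2,3,5], [2,3,6], [2,3,7], [2,4,5], [3,5,8], [3,6,8]

so the chain groups are C_0 ≅ Z^9, C_1 ≅ Z^17, C_2 ≅ Z^6.

The boundary map ∂_1: C_1 → C_0 is given by ∂[p,q] = [q] − [p].
The 9×17 boundary matrix has rank 8 and Smith normal form diag(1,1,1,1,1,1,1,1).

Boundary ∂_2: C_2 → C_1 acts by ∂[p,q,r] = [q,r] − [p,r] + [p,q]. For instance
  ∂[2,3,6] = [3,6] − [2,6] + [2,3],
  ∂[3,5,8] = [5,8] − [3,8] + [3,5].
The resulting 17×6 matrix has rank 6, and its Smith normal form has invariant factors (1,1,1,1,1,1).

Computing H_k = (kernel of ∂_k) / (image of ∂_{k+1}):

  H_1: rank ker ∂_1 − rank ∂_2 = (17 − 8) − 6 = 3, and the invariant factors of ∂_2 are all 1, so H_1 ≅ Z^3.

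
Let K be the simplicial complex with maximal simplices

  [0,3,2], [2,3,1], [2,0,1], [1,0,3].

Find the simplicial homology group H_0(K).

Order the vertices as 0 < 1 < 2 < 3. Listing each simplex with vertices in this order, K has dimension 2 with simplices:

  0-simplices (4): [0], [1], [2], [3]
  1-simplices (6): [0,1], [0,2], [0,3], [1,2], [1,3], [2,3]
  2-simplices (4): [0,1,2], [0,1,3], [0,2,3], [1,2,3]

so the chain groups are C_0 ≅ Z^4, C_1 ≅ Z^6, C_2 ≅ Z^4.

Boundary ∂_1: C_1 → C_0 is given by ∂[p,q] = [q] − [p]. For instance
  ∂[1,3] = [3] − [1].
As a 4×6 matrix over Z this has rank 3, with invariant factors (1,1,1).

Boundary ∂_2: C_2 → C_1 sends each 2-simplex [p,q,r] to [q,r] − [p,r] + [p,q]. For instance
  ∂[1,2,3] = [2,3] − [1,3] + [1,2],
  ∂[0,2,3] = [2,3] − [0,3] + [0,2].
This gives a 6×4 integer matrix of rank 3; reducing to Smith normal form yields diagonal entries (1,1,1).

Now H_k = ker ∂_k / im ∂_{k+1}, so:

  H_0: rank C_0 − rank ∂_1 = 4 − 3 = 1, and the invariant factors of ∂_1 are all 1, so H_0 ≅ Z.

H_0 = Z.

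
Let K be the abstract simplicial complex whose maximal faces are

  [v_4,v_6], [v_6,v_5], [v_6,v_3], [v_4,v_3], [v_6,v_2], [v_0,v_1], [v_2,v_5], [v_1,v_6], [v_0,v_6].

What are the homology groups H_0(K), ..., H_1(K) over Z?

H_0 ≅ Z,  H_1 ≅ Z^3.

Order the vertices as v_0 < v_1 < v_2 < v_3 < v_4 < v_5 < v_6. Listing each simplex with vertices in this order, K has dimension 1 with simplices:

  0-simplices (7): [v_0], [v_1], [v_2], [v_3], [v_4], [v_5], [v_6]
  1-simplices (9): [v_0,v_1], [v_0,v_6], [v_1,v_6], [v_2,v_5], [v_2,v_6], [v_3,v_4], [v_3,v_6], [v_4,v_6], [v_5,v_6]

giving chain groups C_0 ≅ Z^7, C_1 ≅ Z^9.

Boundary ∂_1: C_1 → C_0 sends each edge [p,q] (with p < q) to q − p. For instance
  ∂[v_5,v_6] = [v_6] − [v_5].
As a 7×9 matrix over Z this has rank 6, with invariant factors (1,1,1,1,1,1).

Now H_k = ker ∂_k / im ∂_{k+1}, so:

  H_0: rank C_0 − rank ∂_1 = 7 − 6 = 1, and the invariant factors of ∂_1 are all 1, so H_0 = Z.
  H_1: rank ker ∂_1 − rank ∂_2 = (9 − 6) − 0 = 3, and there is no ∂_2, so H_1 = Z^3.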